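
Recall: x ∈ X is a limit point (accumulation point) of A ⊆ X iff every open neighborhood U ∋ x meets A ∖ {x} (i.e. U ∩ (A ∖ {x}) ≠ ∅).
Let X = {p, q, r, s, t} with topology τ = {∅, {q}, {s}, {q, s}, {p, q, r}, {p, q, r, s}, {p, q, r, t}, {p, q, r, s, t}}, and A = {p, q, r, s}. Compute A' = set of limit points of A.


A' = {p, r, t}

For each x ∈ X, list the open sets U ∈ τ with x ∈ U, then check whether U ∩ (A ∖ {x}) ≠ ∅ for every such U.
  x = p: opens ∋ x are {p, q, r}, {p, q, r, s}, {p, q, r, t}, {p, q, r, s, t}; each meets A ∖ {p}, so x IS a limit point.
  x = q: open {q} ∋ x has {q} ∩ (A ∖ {q}) = ∅, so x is NOT a limit point.
  x = r: opens ∋ x are {p, q, r}, {p, q, r, s}, {p, q, r, t}, {p, q, r, s, t}; each meets A ∖ {r}, so x IS a limit point.
  x = s: open {s} ∋ x has {s} ∩ (A ∖ {s}) = ∅, so x is NOT a limit point.
  x = t: opens ∋ x are {p, q, r, t}, {p, q, r, s, t}; each meets A ∖ {t}, so x IS a limit point.
Collecting: A' = {p, r, t}.


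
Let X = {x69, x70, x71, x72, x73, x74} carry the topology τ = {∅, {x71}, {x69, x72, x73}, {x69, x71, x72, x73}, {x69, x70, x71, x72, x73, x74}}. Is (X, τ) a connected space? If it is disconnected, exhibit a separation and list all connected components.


(X, τ) is connected.

Find clopen sets (U ∈ τ with X ∖ U ∈ τ):
  U = ∅, X ∖ U = {x69, x70, x71, x72, x73, x74} — both open, so U is clopen.
  U = {x69, x70, x71, x72, x73, x74}, X ∖ U = ∅ — both open, so U is clopen.
Only trivial clopens (∅ and X) exist, so (X, τ) is connected.
Compute connected components by grouping points that agree on all clopens:
  component: {x69, x70, x71, x72, x73, x74}


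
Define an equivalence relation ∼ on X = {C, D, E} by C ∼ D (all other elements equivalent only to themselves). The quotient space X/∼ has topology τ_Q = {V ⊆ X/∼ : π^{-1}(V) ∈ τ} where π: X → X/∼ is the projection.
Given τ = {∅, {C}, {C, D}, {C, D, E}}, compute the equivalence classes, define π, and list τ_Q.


X/∼ = {[C=D], [E]}; |τ_Q| = 3.

Equivalence classes: [C=D], [E].
Quotient map π: X → X/∼ sends C ↦ [C=D], D ↦ [C=D], E ↦ [E].
For each subset V ⊆ X/∼, compute π^{-1}(V) ⊆ X and check whether π^{-1}(V) ∈ τ. V is open in τ_Q iff π^{-1}(V) ∈ τ.
  V = {}: π^{-1}(V) = ∅ ∈ τ ✓.
  V = {[C=D]}: π^{-1}(V) = {C, D} ∈ τ ✓.
  V = {[E]}: π^{-1}(V) = {E} ∉ τ ✗.
  V = {[C=D], [E]}: π^{-1}(V) = {C, D, E} ∈ τ ✓.
Open sets in the quotient: τ_Q = {{}, {[C=D]}, {[C=D], [E]}} (3 elements).


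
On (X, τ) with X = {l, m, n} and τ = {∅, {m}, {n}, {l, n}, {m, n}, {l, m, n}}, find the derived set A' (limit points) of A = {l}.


A' = ∅

For each x ∈ X, list the open sets U ∈ τ with x ∈ U, then check whether U ∩ (A ∖ {x}) ≠ ∅ for every such U.
  x = l: open {l, n} ∋ x has {l, n} ∩ (A ∖ {l}) = ∅, so x is NOT a limit point.
  x = m: open {m} ∋ x has {m} ∩ (A ∖ {m}) = ∅, so x is NOT a limit point.
  x = n: open {n} ∋ x has {n} ∩ (A ∖ {n}) = ∅, so x is NOT a limit point.
Collecting: A' = ∅.


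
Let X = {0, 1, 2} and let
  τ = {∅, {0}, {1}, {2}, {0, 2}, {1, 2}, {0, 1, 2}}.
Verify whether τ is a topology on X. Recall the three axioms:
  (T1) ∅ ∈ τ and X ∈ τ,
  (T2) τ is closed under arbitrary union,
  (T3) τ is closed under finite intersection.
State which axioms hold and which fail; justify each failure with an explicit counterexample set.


τ is NOT a topology on X.

Axiom (T1): ∅ ∈ τ? Yes; X ∈ τ? Yes.
Axiom (T2/T3): check pairwise unions and intersections of members of τ.
Counterexample for (T2): {0} ∪ {1} = {0, 1} ∉ τ. Therefore τ is NOT a topology.


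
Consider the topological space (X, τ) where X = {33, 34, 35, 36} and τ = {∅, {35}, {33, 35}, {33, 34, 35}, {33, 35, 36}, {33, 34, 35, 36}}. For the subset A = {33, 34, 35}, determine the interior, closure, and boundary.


int(A) = {33, 34, 35}, cl(A) = {33, 34, 35, 36}, ∂A = {36}.

Closed sets in (X, τ) are complements of opens:
  closed(X, τ) = {∅, {34}, {36}, {34, 36}, {33, 34, 36}, {33, 34, 35, 36}}.
int(A) = ⋃ {U ∈ τ : U ⊆ A}. Opens contained in A: ∅, {35}, {33, 35}, {33, 34, 35}.
Taking the union of these: int(A) = {33, 34, 35}.
cl(A) = ⋂ {C closed : A ⊆ C}. Closed sets containing A: {33, 34, 35, 36}.
Intersecting these: cl(A) = {33, 34, 35, 36}.
∂A = cl(A) ∖ int(A) = {33, 34, 35, 36} ∖ {33, 34, 35} = {36}.


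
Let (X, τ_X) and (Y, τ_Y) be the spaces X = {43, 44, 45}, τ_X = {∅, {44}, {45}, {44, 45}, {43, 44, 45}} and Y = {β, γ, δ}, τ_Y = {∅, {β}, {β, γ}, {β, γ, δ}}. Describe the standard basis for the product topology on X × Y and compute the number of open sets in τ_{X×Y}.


Basis B = {∅ × ∅, {44} × {β}, {45} × {β}, {44} × {β, γ}, {44, 45} × {β}, {45} × {β, γ}, {43, 44, 45} × {β}, {44} × {β, γ, δ}, {45} × {β, γ, δ}, {44, 45} × {β, γ}, {43, 44, 45} × {β, γ}, {44, 45} × {β, γ, δ}, {43, 44, 45} × {β, γ, δ}}; |τ_{X×Y}| = 30.

Enumerate products U × V with U ∈ τ_X, V ∈ τ_Y (deduplicated):
  ∅ × ∅ = {} (∅)
  {44} × {β} = {(44,β)}
  {45} × {β} = {(45,β)}
  {44} × {β, γ} = {(44,β), (44,γ)}
  {44, 45} × {β} = {(44,β), (45,β)}
  {45} × {β, γ} = {(45,β), (45,γ)}
  {43, 44, 45} × {β} = {(43,β), (44,β), (45,β)}
  {44} × {β, γ, δ} = {(44,β), (44,γ), (44,δ)}
  {45} × {β, γ, δ} = {(45,β), (45,γ), (45,δ)}
  {44, 45} × {β, γ} = {(44,β), (44,γ), (45,β), (45,γ)}
  {43, 44, 45} × {β, γ} = {(43,β), (43,γ), (44,β), (44,γ), (45,β), (45,γ)}
  {44, 45} × {β, γ, δ} = {(44,β), (44,γ), (44,δ), (45,β), (45,γ), (45,δ)}
  {43, 44, 45} × {β, γ, δ} = {(43,β), (43,γ), (43,δ), (44,β), (44,γ), (44,δ), (45,β), (45,γ), (45,δ)}
These 13 distinct sets form the basis B.
Close under arbitrary unions to get τ_{X×Y}; counting gives |τ_{X×Y}| = 30.


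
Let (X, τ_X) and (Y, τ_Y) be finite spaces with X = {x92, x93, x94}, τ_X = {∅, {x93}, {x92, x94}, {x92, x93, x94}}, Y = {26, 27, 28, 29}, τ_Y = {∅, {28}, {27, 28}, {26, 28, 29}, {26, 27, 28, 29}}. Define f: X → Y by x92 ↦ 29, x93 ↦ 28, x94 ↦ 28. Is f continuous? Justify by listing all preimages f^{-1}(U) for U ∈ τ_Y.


f is NOT continuous.

Compute f^{-1}(U) for each U ∈ τ_Y:
  U = ∅: f^{-1}(U) = ∅ ∈ τ_X ✓.
  U = {28}: f^{-1}(U) = {x93, x94} ∉ τ_X ✗.
  U = {27, 28}: f^{-1}(U) = {x93, x94} ∉ τ_X ✗.
  U = {26, 28, 29}: f^{-1}(U) = {x92, x93, x94} ∈ τ_X ✓.
  U = {26, 27, 28, 29}: f^{-1}(U) = {x92, x93, x94} ∈ τ_X ✓.
Found U = {28} with f^{-1}(U) = {x93, x94} not in τ_X. Therefore f is NOT continuous.


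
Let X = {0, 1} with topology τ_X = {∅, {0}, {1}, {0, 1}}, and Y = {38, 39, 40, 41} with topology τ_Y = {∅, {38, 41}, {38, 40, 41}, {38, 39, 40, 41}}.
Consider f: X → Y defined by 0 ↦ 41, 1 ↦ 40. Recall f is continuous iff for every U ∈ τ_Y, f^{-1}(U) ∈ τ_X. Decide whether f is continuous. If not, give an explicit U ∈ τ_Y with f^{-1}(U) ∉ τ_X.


f IS continuous.

Compute f^{-1}(U) for each U ∈ τ_Y:
  U = ∅: f^{-1}(U) = ∅ ∈ τ_X ✓.
  U = {38, 41}: f^{-1}(U) = {0} ∈ τ_X ✓.
  U = {38, 40, 41}: f^{-1}(U) = {0, 1} ∈ τ_X ✓.
  U = {38, 39, 40, 41}: f^{-1}(U) = {0, 1} ∈ τ_X ✓.
Every preimage lies in τ_X, so f IS continuous.


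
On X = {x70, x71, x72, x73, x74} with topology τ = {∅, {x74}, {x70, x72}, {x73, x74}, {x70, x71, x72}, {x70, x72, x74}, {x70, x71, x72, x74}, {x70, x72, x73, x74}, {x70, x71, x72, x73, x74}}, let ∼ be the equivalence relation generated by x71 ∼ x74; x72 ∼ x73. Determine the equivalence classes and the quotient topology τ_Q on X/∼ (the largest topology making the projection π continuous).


X/∼ = {[x70], [x71=x74], [x72=x73]}; |τ_Q| = 2.

Equivalence classes: [x70], [x71=x74], [x72=x73].
Quotient map π: X → X/∼ sends x70 ↦ [x70], x71 ↦ [x71=x74], x72 ↦ [x72=x73], x73 ↦ [x72=x73], x74 ↦ [x71=x74].
For each subset V ⊆ X/∼, compute π^{-1}(V) ⊆ X and check whether π^{-1}(V) ∈ τ. V is open in τ_Q iff π^{-1}(V) ∈ τ.
  V = {}: π^{-1}(V) = ∅ ∈ τ ✓.
  V = {[x70]}: π^{-1}(V) = {x70} ∉ τ ✗.
  V = {[x71=x74]}: π^{-1}(V) = {x71, x74} ∉ τ ✗.
  V = {[x70], [x71=x74]}: π^{-1}(V) = {x70, x71, x74} ∉ τ ✗.
  V = {[x72=x73]}: π^{-1}(V) = {x72, x73} ∉ τ ✗.
  V = {[x70], [x72=x73]}: π^{-1}(V) = {x70, x72, x73} ∉ τ ✗.
  V = {[x71=x74], [x72=x73]}: π^{-1}(V) = {x71, x72, x73, x74} ∉ τ ✗.
  V = {[x70], [x71=x74], [x72=x73]}: π^{-1}(V) = {x70, x71, x72, x73, x74} ∈ τ ✓.
Open sets in the quotient: τ_Q = {{}, {[x70], [x71=x74], [x72=x73]}} (2 elements).


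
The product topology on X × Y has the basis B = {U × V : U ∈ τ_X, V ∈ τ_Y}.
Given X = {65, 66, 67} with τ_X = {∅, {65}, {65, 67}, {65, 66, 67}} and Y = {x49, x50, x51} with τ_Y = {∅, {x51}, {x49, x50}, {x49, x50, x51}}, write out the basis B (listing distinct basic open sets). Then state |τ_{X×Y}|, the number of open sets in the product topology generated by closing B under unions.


Basis B = {∅ × ∅, {65} × {x51}, {65} × {x49, x50}, {65, 67} × {x51}, {65} × {x49, x50, x51}, {65, 66, 67} × {x51}, {65, 67} × {x49, x50}, {65, 67} × {x49, x50, x51}, {65, 66, 67} × {x49, x50}, {65, 66, 67} × {x49, x50, x51}}; |τ_{X×Y}| = 16.

Enumerate products U × V with U ∈ τ_X, V ∈ τ_Y (deduplicated):
  ∅ × ∅ = {} (∅)
  {65} × {x51} = {(65,x51)}
  {65} × {x49, x50} = {(65,x49), (65,x50)}
  {65, 67} × {x51} = {(65,x51), (67,x51)}
  {65} × {x49, x50, x51} = {(65,x49), (65,x50), (65,x51)}
  {65, 66, 67} × {x51} = {(65,x51), (66,x51), (67,x51)}
  {65, 67} × {x49, x50} = {(65,x49), (65,x50), (67,x49), (67,x50)}
  {65, 67} × {x49, x50, x51} = {(65,x49), (65,x50), (65,x51), (67,x49), (67,x50), (67,x51)}
  {65, 66, 67} × {x49, x50} = {(65,x49), (65,x50), (66,x49), (66,x50), (67,x49), (67,x50)}
  {65, 66, 67} × {x49, x50, x51} = {(65,x49), (65,x50), (65,x51), (66,x49), (66,x50), (66,x51), (67,x49), (67,x50), (67,x51)}
These 10 distinct sets form the basis B.
Close under arbitrary unions to get τ_{X×Y}; counting gives |τ_{X×Y}| = 16.


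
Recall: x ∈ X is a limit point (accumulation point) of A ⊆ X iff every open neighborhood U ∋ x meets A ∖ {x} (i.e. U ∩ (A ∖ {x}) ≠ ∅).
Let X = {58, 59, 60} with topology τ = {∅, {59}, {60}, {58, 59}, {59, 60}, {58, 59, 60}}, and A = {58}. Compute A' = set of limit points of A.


A' = ∅

For each x ∈ X, list the open sets U ∈ τ with x ∈ U, then check whether U ∩ (A ∖ {x}) ≠ ∅ for every such U.
  x = 58: open {58, 59} ∋ x has {58, 59} ∩ (A ∖ {58}) = ∅, so x is NOT a limit point.
  x = 59: open {59} ∋ x has {59} ∩ (A ∖ {59}) = ∅, so x is NOT a limit point.
  x = 60: open {60} ∋ x has {60} ∩ (A ∖ {60}) = ∅, so x is NOT a limit point.
Collecting: A' = ∅.


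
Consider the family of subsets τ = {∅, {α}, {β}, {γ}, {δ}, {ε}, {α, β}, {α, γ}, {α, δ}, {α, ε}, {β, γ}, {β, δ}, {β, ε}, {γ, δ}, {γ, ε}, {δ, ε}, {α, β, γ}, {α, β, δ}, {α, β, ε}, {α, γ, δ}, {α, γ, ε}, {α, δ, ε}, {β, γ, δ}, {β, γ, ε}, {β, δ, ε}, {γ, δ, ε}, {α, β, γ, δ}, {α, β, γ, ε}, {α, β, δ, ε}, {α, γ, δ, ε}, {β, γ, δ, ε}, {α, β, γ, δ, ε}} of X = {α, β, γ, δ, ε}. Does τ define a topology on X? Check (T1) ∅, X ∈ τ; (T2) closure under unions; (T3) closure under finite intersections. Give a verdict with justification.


τ IS a topology on X.

Axiom (T1): ∅ ∈ τ? Yes; X ∈ τ? Yes.
Axiom (T2/T3): check pairwise unions and intersections of members of τ.
All pairwise intersections and unions checked — each lies in τ. Therefore τ satisfies (T1), (T2), (T3): it IS a topology on X.


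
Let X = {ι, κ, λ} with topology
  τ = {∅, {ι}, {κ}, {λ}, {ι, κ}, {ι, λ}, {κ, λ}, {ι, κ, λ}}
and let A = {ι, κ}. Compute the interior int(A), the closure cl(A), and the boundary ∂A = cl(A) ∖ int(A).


int(A) = {ι, κ}, cl(A) = {ι, κ}, ∂A = ∅.

Closed sets in (X, τ) are complements of opens:
  closed(X, τ) = {∅, {ι}, {κ}, {λ}, {ι, κ}, {ι, λ}, {κ, λ}, {ι, κ, λ}}.
int(A) = ⋃ {U ∈ τ : U ⊆ A}. Opens contained in A: ∅, {ι}, {κ}, {ι, κ}.
Taking the union of these: int(A) = {ι, κ}.
cl(A) = ⋂ {C closed : A ⊆ C}. Closed sets containing A: {ι, κ}, {ι, κ, λ}.
Intersecting these: cl(A) = {ι, κ}.
∂A = cl(A) ∖ int(A) = {ι, κ} ∖ {ι, κ} = ∅.


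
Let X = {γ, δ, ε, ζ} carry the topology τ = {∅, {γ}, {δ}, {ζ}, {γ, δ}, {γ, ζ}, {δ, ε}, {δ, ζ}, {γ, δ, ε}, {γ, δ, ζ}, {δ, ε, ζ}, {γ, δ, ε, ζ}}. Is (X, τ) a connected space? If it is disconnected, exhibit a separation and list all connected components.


(X, τ) is disconnected; components = [{γ}, {ζ}, {δ, ε}].

Find clopen sets (U ∈ τ with X ∖ U ∈ τ):
  U = ∅, X ∖ U = {γ, δ, ε, ζ} — both open, so U is clopen.
  U = {γ}, X ∖ U = {δ, ε, ζ} — both open, so U is clopen.
  U = {ζ}, X ∖ U = {γ, δ, ε} — both open, so U is clopen.
  U = {γ, ζ}, X ∖ U = {δ, ε} — both open, so U is clopen.
  U = {δ, ε}, X ∖ U = {γ, ζ} — both open, so U is clopen.
  U = {γ, δ, ε}, X ∖ U = {ζ} — both open, so U is clopen.
  U = {δ, ε, ζ}, X ∖ U = {γ} — both open, so U is clopen.
  U = {γ, δ, ε, ζ}, X ∖ U = ∅ — both open, so U is clopen.
Nontrivial clopen(s) exist: e.g. {δ, ε}. So (X, τ) is disconnected.
Compute connected components by grouping points that agree on all clopens:
  component: {γ}
  component: {ζ}
  component: {δ, ε}


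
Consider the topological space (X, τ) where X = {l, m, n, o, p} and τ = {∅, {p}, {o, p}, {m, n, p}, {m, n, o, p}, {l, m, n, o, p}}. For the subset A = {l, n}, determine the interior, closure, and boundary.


int(A) = ∅, cl(A) = {l, m, n}, ∂A = {l, m, n}.

Closed sets in (X, τ) are complements of opens:
  closed(X, τ) = {∅, {l}, {l, o}, {l, m, n}, {l, m, n, o}, {l, m, n, o, p}}.
int(A) = ⋃ {U ∈ τ : U ⊆ A}. Opens contained in A: ∅.
Taking the union of these: int(A) = ∅.
cl(A) = ⋂ {C closed : A ⊆ C}. Closed sets containing A: {l, m, n}, {l, m, n, o}, {l, m, n, o, p}.
Intersecting these: cl(A) = {l, m, n}.
∂A = cl(A) ∖ int(A) = {l, m, n} ∖ ∅ = {l, m, n}.


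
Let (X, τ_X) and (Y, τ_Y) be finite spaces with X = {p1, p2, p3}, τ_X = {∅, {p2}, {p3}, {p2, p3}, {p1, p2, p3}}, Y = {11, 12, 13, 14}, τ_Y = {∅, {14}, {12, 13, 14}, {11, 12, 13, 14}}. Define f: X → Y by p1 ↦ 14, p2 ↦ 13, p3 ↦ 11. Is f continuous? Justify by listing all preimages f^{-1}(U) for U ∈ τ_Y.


f is NOT continuous.

Compute f^{-1}(U) for each U ∈ τ_Y:
  U = ∅: f^{-1}(U) = ∅ ∈ τ_X ✓.
  U = {14}: f^{-1}(U) = {p1} ∉ τ_X ✗.
  U = {12, 13, 14}: f^{-1}(U) = {p1, p2} ∉ τ_X ✗.
  U = {11, 12, 13, 14}: f^{-1}(U) = {p1, p2, p3} ∈ τ_X ✓.
Found U = {14} with f^{-1}(U) = {p1} not in τ_X. Therefore f is NOT continuous.


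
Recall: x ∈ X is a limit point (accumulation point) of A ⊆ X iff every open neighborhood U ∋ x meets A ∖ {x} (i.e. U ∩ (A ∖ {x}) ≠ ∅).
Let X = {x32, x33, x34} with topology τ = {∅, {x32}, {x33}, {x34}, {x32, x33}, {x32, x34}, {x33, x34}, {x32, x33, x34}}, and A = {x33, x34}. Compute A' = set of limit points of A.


A' = ∅

For each x ∈ X, list the open sets U ∈ τ with x ∈ U, then check whether U ∩ (A ∖ {x}) ≠ ∅ for every such U.
  x = x32: open {x32} ∋ x has {x32} ∩ (A ∖ {x32}) = ∅, so x is NOT a limit point.
  x = x33: open {x33} ∋ x has {x33} ∩ (A ∖ {x33}) = ∅, so x is NOT a limit point.
  x = x34: open {x34} ∋ x has {x34} ∩ (A ∖ {x34}) = ∅, so x is NOT a limit point.
Collecting: A' = ∅.


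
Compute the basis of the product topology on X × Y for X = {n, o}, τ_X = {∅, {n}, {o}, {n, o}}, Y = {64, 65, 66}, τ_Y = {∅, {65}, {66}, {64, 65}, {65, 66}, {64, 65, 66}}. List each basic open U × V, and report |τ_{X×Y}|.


Basis B = {∅ × ∅, {n} × {65}, {n} × {66}, {o} × {65}, {o} × {66}, {n} × {64, 65}, {n} × {65, 66}, {n, o} × {65}, {n, o} × {66}, {o} × {64, 65}, {o} × {65, 66}, {n} × {64, 65, 66}, {o} × {64, 65, 66}, {n, o} × {64, 65}, {n, o} × {65, 66}, {n, o} × {64, 65, 66}}; |τ_{X×Y}| = 36.

Enumerate products U × V with U ∈ τ_X, V ∈ τ_Y (deduplicated):
  ∅ × ∅ = {} (∅)
  {n} × {65} = {(n,65)}
  {n} × {66} = {(n,66)}
  {o} × {65} = {(o,65)}
  {o} × {66} = {(o,66)}
  {n} × {64, 65} = {(n,64), (n,65)}
  {n} × {65, 66} = {(n,65), (n,66)}
  {n, o} × {65} = {(n,65), (o,65)}
  {n, o} × {66} = {(n,66), (o,66)}
  {o} × {64, 65} = {(o,64), (o,65)}
  {o} × {65, 66} = {(o,65), (o,66)}
  {n} × {64, 65, 66} = {(n,64), (n,65), (n,66)}
  {o} × {64, 65, 66} = {(o,64), (o,65), (o,66)}
  {n, o} × {64, 65} = {(n,64), (n,65), (o,64), (o,65)}
  {n, o} × {65, 66} = {(n,65), (n,66), (o,65), (o,66)}
  {n, o} × {64, 65, 66} = {(n,64), (n,65), (n,66), (o,64), (o,65), (o,66)}
These 16 distinct sets form the basis B.
Close under arbitrary unions to get τ_{X×Y}; counting gives |τ_{X×Y}| = 36.


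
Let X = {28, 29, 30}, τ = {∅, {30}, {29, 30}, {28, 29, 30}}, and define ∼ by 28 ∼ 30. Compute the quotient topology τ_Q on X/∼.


X/∼ = {[28=30], [29]}; |τ_Q| = 2.

Equivalence classes: [28=30], [29].
Quotient map π: X → X/∼ sends 28 ↦ [28=30], 29 ↦ [29], 30 ↦ [28=30].
For each subset V ⊆ X/∼, compute π^{-1}(V) ⊆ X and check whether π^{-1}(V) ∈ τ. V is open in τ_Q iff π^{-1}(V) ∈ τ.
  V = {}: π^{-1}(V) = ∅ ∈ τ ✓.
  V = {[28=30]}: π^{-1}(V) = {28, 30} ∉ τ ✗.
  V = {[29]}: π^{-1}(V) = {29} ∉ τ ✗.
  V = {[28=30], [29]}: π^{-1}(V) = {28, 29, 30} ∈ τ ✓.
Open sets in the quotient: τ_Q = {{}, {[28=30], [29]}} (2 elements).


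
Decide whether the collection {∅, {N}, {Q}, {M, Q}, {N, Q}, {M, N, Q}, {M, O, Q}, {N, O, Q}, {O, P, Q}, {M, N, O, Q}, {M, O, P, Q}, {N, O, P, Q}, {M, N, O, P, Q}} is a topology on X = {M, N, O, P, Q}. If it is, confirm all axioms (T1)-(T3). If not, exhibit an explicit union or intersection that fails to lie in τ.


τ is NOT a topology on X.

Axiom (T1): ∅ ∈ τ? Yes; X ∈ τ? Yes.
Axiom (T2/T3): check pairwise unions and intersections of members of τ.
Counterexample for (T3): {M, O, Q} ∩ {N, O, Q} = {O, Q} ∉ τ. Therefore τ is NOT a topology.


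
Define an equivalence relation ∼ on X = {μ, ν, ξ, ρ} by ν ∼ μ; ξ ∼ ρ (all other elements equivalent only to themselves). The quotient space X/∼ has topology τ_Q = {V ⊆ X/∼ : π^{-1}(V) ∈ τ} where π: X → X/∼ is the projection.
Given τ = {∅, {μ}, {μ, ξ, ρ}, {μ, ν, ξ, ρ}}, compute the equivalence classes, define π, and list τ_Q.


X/∼ = {[μ=ν], [ξ=ρ]}; |τ_Q| = 2.

Equivalence classes: [μ=ν], [ξ=ρ].
Quotient map π: X → X/∼ sends μ ↦ [μ=ν], ν ↦ [μ=ν], ξ ↦ [ξ=ρ], ρ ↦ [ξ=ρ].
For each subset V ⊆ X/∼, compute π^{-1}(V) ⊆ X and check whether π^{-1}(V) ∈ τ. V is open in τ_Q iff π^{-1}(V) ∈ τ.
  V = {}: π^{-1}(V) = ∅ ∈ τ ✓.
  V = {[μ=ν]}: π^{-1}(V) = {μ, ν} ∉ τ ✗.
  V = {[ξ=ρ]}: π^{-1}(V) = {ξ, ρ} ∉ τ ✗.
  V = {[μ=ν], [ξ=ρ]}: π^{-1}(V) = {μ, ν, ξ, ρ} ∈ τ ✓.
Open sets in the quotient: τ_Q = {{}, {[μ=ν], [ξ=ρ]}} (2 elements).


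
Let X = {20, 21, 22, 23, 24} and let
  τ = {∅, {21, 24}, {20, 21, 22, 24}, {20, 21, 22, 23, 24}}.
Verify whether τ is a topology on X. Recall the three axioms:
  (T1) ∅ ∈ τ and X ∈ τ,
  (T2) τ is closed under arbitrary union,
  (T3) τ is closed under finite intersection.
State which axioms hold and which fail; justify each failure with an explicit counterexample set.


τ IS a topology on X.

Axiom (T1): ∅ ∈ τ? Yes; X ∈ τ? Yes.
Axiom (T2/T3): check pairwise unions and intersections of members of τ.
All pairwise intersections and unions checked — each lies in τ. Therefore τ satisfies (T1), (T2), (T3): it IS a topology on X.


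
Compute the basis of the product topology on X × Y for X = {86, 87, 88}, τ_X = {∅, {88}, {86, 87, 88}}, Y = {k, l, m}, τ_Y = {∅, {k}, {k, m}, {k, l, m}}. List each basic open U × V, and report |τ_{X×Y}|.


Basis B = {∅ × ∅, {88} × {k}, {88} × {k, m}, {86, 87, 88} × {k}, {88} × {k, l, m}, {86, 87, 88} × {k, m}, {86, 87, 88} × {k, l, m}}; |τ_{X×Y}| = 10.

Enumerate products U × V with U ∈ τ_X, V ∈ τ_Y (deduplicated):
  ∅ × ∅ = {} (∅)
  {88} × {k} = {(88,k)}
  {88} × {k, m} = {(88,k), (88,m)}
  {86, 87, 88} × {k} = {(86,k), (87,k), (88,k)}
  {88} × {k, l, m} = {(88,k), (88,l), (88,m)}
  {86, 87, 88} × {k, m} = {(86,k), (86,m), (87,k), (87,m), (88,k), (88,m)}
  {86, 87, 88} × {k, l, m} = {(86,k), (86,l), (86,m), (87,k), (87,l), (87,m), (88,k), (88,l), (88,m)}
These 7 distinct sets form the basis B.
Close under arbitrary unions to get τ_{X×Y}; counting gives |τ_{X×Y}| = 10.


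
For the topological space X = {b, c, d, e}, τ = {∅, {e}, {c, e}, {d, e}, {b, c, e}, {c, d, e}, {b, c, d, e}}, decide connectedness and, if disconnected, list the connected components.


(X, τ) is connected.

Find clopen sets (U ∈ τ with X ∖ U ∈ τ):
  U = ∅, X ∖ U = {b, c, d, e} — both open, so U is clopen.
  U = {b, c, d, e}, X ∖ U = ∅ — both open, so U is clopen.
Only trivial clopens (∅ and X) exist, so (X, τ) is connected.
Compute connected components by grouping points that agree on all clopens:
  component: {b, c, d, e}


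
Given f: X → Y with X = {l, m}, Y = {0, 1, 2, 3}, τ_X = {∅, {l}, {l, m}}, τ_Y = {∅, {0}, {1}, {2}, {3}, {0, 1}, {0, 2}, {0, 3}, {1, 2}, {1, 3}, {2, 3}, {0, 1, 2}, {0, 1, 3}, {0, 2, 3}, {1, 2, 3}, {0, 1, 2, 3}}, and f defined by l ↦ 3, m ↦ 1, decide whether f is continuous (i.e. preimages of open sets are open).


f is NOT continuous.

Compute f^{-1}(U) for each U ∈ τ_Y:
  U = ∅: f^{-1}(U) = ∅ ∈ τ_X ✓.
  U = {0}: f^{-1}(U) = ∅ ∈ τ_X ✓.
  U = {1}: f^{-1}(U) = {m} ∉ τ_X ✗.
  U = {2}: f^{-1}(U) = ∅ ∈ τ_X ✓.
  U = {3}: f^{-1}(U) = {l} ∈ τ_X ✓.
  U = {0, 1}: f^{-1}(U) = {m} ∉ τ_X ✗.
  U = {0, 2}: f^{-1}(U) = ∅ ∈ τ_X ✓.
  U = {0, 3}: f^{-1}(U) = {l} ∈ τ_X ✓.
  U = {1, 2}: f^{-1}(U) = {m} ∉ τ_X ✗.
  U = {1, 3}: f^{-1}(U) = {l, m} ∈ τ_X ✓.
  U = {2, 3}: f^{-1}(U) = {l} ∈ τ_X ✓.
  U = {0, 1, 2}: f^{-1}(U) = {m} ∉ τ_X ✗.
  U = {0, 1, 3}: f^{-1}(U) = {l, m} ∈ τ_X ✓.
  U = {0, 2, 3}: f^{-1}(U) = {l} ∈ τ_X ✓.
  U = {1, 2, 3}: f^{-1}(U) = {l, m} ∈ τ_X ✓.
  U = {0, 1, 2, 3}: f^{-1}(U) = {l, m} ∈ τ_X ✓.
Found U = {1} with f^{-1}(U) = {m} not in τ_X. Therefore f is NOT continuous.


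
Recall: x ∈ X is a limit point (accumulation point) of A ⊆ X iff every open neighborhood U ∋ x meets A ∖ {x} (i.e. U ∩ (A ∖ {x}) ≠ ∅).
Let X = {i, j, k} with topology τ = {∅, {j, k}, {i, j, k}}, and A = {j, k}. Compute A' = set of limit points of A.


A' = {i, j, k}

For each x ∈ X, list the open sets U ∈ τ with x ∈ U, then check whether U ∩ (A ∖ {x}) ≠ ∅ for every such U.
  x = i: opens ∋ x are {i, j, k}; each meets A ∖ {i}, so x IS a limit point.
  x = j: opens ∋ x are {j, k}, {i, j, k}; each meets A ∖ {j}, so x IS a limit point.
  x = k: opens ∋ x are {j, k}, {i, j, k}; each meets A ∖ {k}, so x IS a limit point.
Collecting: A' = {i, j, k}.


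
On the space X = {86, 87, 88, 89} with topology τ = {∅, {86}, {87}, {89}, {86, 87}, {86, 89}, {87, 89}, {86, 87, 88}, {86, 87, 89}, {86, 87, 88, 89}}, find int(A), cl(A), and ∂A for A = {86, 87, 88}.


int(A) = {86, 87, 88}, cl(A) = {86, 87, 88}, ∂A = ∅.

Closed sets in (X, τ) are complements of opens:
  closed(X, τ) = {∅, {88}, {89}, {86, 88}, {87, 88}, {88, 89}, {86, 87, 88}, {86, 88, 89}, {87, 88, 89}, {86, 87, 88, 89}}.
int(A) = ⋃ {U ∈ τ : U ⊆ A}. Opens contained in A: ∅, {86}, {87}, {86, 87}, {86, 87, 88}.
Taking the union of these: int(A) = {86, 87, 88}.
cl(A) = ⋂ {C closed : A ⊆ C}. Closed sets containing A: {86, 87, 88}, {86, 87, 88, 89}.
Intersecting these: cl(A) = {86, 87, 88}.
∂A = cl(A) ∖ int(A) = {86, 87, 88} ∖ {86, 87, 88} = ∅.


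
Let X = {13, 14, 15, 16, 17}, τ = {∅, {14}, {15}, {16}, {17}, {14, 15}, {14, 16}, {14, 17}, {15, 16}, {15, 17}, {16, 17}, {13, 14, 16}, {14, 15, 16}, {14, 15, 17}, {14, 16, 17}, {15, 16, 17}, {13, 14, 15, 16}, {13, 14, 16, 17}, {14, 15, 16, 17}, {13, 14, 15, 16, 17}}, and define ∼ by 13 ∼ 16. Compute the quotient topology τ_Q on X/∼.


X/∼ = {[13=16], [14], [15], [17]}; |τ_Q| = 12.

Equivalence classes: [13=16], [14], [15], [17].
Quotient map π: X → X/∼ sends 13 ↦ [13=16], 14 ↦ [14], 15 ↦ [15], 16 ↦ [13=16], 17 ↦ [17].
For each subset V ⊆ X/∼, compute π^{-1}(V) ⊆ X and check whether π^{-1}(V) ∈ τ. V is open in τ_Q iff π^{-1}(V) ∈ τ.
  V = {}: π^{-1}(V) = ∅ ∈ τ ✓.
  V = {[13=16]}: π^{-1}(V) = {13, 16} ∉ τ ✗.
  V = {[14]}: π^{-1}(V) = {14} ∈ τ ✓.
  V = {[13=16], [14]}: π^{-1}(V) = {13, 14, 16} ∈ τ ✓.
  V = {[15]}: π^{-1}(V) = {15} ∈ τ ✓.
  V = {[13=16], [15]}: π^{-1}(V) = {13, 15, 16} ∉ τ ✗.
  V = {[14], [15]}: π^{-1}(V) = {14, 15} ∈ τ ✓.
  V = {[13=16], [14], [15]}: π^{-1}(V) = {13, 14, 15, 16} ∈ τ ✓.
  V = {[17]}: π^{-1}(V) = {17} ∈ τ ✓.
  V = {[13=16], [17]}: π^{-1}(V) = {13, 16, 17} ∉ τ ✗.
  V = {[14], [17]}: π^{-1}(V) = {14, 17} ∈ τ ✓.
  V = {[13=16], [14], [17]}: π^{-1}(V) = {13, 14, 16, 17} ∈ τ ✓.
  V = {[15], [17]}: π^{-1}(V) = {15, 17} ∈ τ ✓.
  V = {[13=16], [15], [17]}: π^{-1}(V) = {13, 15, 16, 17} ∉ τ ✗.
  V = {[14], [15], [17]}: π^{-1}(V) = {14, 15, 17} ∈ τ ✓.
  V = {[13=16], [14], [15], [17]}: π^{-1}(V) = {13, 14, 15, 16, 17} ∈ τ ✓.
Open sets in the quotient: τ_Q = {{}, {[14]}, {[13=16], [14]}, {[15]}, {[14], [15]}, {[13=16], [14], [15]}, {[17]}, {[14], [17]}, {[13=16], [14], [17]}, {[15], [17]}, {[14], [15], [17]}, {[13=16], [14], [15], [17]}} (12 elements).


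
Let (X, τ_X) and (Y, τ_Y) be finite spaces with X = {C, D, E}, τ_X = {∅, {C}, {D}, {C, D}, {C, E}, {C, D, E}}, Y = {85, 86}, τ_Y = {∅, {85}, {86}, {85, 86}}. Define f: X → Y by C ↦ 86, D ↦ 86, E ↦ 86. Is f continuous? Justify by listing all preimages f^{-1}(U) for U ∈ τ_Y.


f IS continuous.

Compute f^{-1}(U) for each U ∈ τ_Y:
  U = ∅: f^{-1}(U) = ∅ ∈ τ_X ✓.
  U = {85}: f^{-1}(U) = ∅ ∈ τ_X ✓.
  U = {86}: f^{-1}(U) = {C, D, E} ∈ τ_X ✓.
  U = {85, 86}: f^{-1}(U) = {C, D, E} ∈ τ_X ✓.
Every preimage lies in τ_X, so f IS continuous.


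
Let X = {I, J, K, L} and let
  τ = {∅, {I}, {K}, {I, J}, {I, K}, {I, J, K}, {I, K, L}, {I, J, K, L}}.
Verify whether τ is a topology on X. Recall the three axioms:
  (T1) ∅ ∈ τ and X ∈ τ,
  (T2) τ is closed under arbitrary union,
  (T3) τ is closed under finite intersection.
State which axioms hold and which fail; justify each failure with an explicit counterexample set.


τ IS a topology on X.

Axiom (T1): ∅ ∈ τ? Yes; X ∈ τ? Yes.
Axiom (T2/T3): check pairwise unions and intersections of members of τ.
All pairwise intersections and unions checked — each lies in τ. Therefore τ satisfies (T1), (T2), (T3): it IS a topology on X.


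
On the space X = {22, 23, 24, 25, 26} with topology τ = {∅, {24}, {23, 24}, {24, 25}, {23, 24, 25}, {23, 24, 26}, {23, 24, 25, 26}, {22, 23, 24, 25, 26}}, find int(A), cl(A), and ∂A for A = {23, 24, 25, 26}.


int(A) = {23, 24, 25, 26}, cl(A) = {22, 23, 24, 25, 26}, ∂A = {22}.

Closed sets in (X, τ) are complements of opens:
  closed(X, τ) = {∅, {22}, {22, 25}, {22, 26}, {22, 23, 26}, {22, 25, 26}, {22, 23, 25, 26}, {22, 23, 24, 25, 26}}.
int(A) = ⋃ {U ∈ τ : U ⊆ A}. Opens contained in A: ∅, {24}, {23, 24}, {24, 25}, {23, 24, 25}, {23, 24, 26}, {23, 24, 25, 26}.
Taking the union of these: int(A) = {23, 24, 25, 26}.
cl(A) = ⋂ {C closed : A ⊆ C}. Closed sets containing A: {22, 23, 24, 25, 26}.
Intersecting these: cl(A) = {22, 23, 24, 25, 26}.
∂A = cl(A) ∖ int(A) = {22, 23, 24, 25, 26} ∖ {23, 24, 25, 26} = {22}.


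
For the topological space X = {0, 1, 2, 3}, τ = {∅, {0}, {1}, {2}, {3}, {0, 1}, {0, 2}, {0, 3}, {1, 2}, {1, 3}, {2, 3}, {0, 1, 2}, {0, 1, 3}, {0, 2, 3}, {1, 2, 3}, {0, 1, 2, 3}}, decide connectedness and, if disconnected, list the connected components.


(X, τ) is disconnected; components = [{0}, {1}, {2}, {3}].

Find clopen sets (U ∈ τ with X ∖ U ∈ τ):
  U = ∅, X ∖ U = {0, 1, 2, 3} — both open, so U is clopen.
  U = {0}, X ∖ U = {1, 2, 3} — both open, so U is clopen.
  U = {1}, X ∖ U = {0, 2, 3} — both open, so U is clopen.
  U = {2}, X ∖ U = {0, 1, 3} — both open, so U is clopen.
  U = {3}, X ∖ U = {0, 1, 2} — both open, so U is clopen.
  U = {0, 1}, X ∖ U = {2, 3} — both open, so U is clopen.
  U = {0, 2}, X ∖ U = {1, 3} — both open, so U is clopen.
  U = {0, 3}, X ∖ U = {1, 2} — both open, so U is clopen.
  U = {1, 2}, X ∖ U = {0, 3} — both open, so U is clopen.
  U = {1, 3}, X ∖ U = {0, 2} — both open, so U is clopen.
  U = {2, 3}, X ∖ U = {0, 1} — both open, so U is clopen.
  U = {0, 1, 2}, X ∖ U = {3} — both open, so U is clopen.
  U = {0, 1, 3}, X ∖ U = {2} — both open, so U is clopen.
  U = {0, 2, 3}, X ∖ U = {1} — both open, so U is clopen.
  U = {1, 2, 3}, X ∖ U = {0} — both open, so U is clopen.
  U = {0, 1, 2, 3}, X ∖ U = ∅ — both open, so U is clopen.
Nontrivial clopen(s) exist: e.g. {2}. So (X, τ) is disconnected.
Compute connected components by grouping points that agree on all clopens:
  component: {0}
  component: {1}
  component: {2}
  component: {3}


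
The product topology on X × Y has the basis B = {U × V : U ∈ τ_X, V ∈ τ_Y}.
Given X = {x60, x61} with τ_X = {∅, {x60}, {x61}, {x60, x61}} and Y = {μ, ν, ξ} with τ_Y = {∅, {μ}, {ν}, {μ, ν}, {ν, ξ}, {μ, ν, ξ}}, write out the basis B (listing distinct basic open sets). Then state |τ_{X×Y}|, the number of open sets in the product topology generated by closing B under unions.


Basis B = {∅ × ∅, {x60} × {μ}, {x60} × {ν}, {x61} × {μ}, {x61} × {ν}, {x60} × {μ, ν}, {x60, x61} × {μ}, {x60} × {ν, ξ}, {x60, x61} × {ν}, {x61} × {μ, ν}, {x61} × {ν, ξ}, {x60} × {μ, ν, ξ}, {x61} × {μ, ν, ξ}, {x60, x61} × {μ, ν}, {x60, x61} × {ν, ξ}, {x60, x61} × {μ, ν, ξ}}; |τ_{X×Y}| = 36.

Enumerate products U × V with U ∈ τ_X, V ∈ τ_Y (deduplicated):
  ∅ × ∅ = {} (∅)
  {x60} × {μ} = {(x60,μ)}
  {x60} × {ν} = {(x60,ν)}
  {x61} × {μ} = {(x61,μ)}
  {x61} × {ν} = {(x61,ν)}
  {x60} × {μ, ν} = {(x60,μ), (x60,ν)}
  {x60, x61} × {μ} = {(x60,μ), (x61,μ)}
  {x60} × {ν, ξ} = {(x60,ν), (x60,ξ)}
  {x60, x61} × {ν} = {(x60,ν), (x61,ν)}
  {x61} × {μ, ν} = {(x61,μ), (x61,ν)}
  {x61} × {ν, ξ} = {(x61,ν), (x61,ξ)}
  {x60} × {μ, ν, ξ} = {(x60,μ), (x60,ν), (x60,ξ)}
  {x61} × {μ, ν, ξ} = {(x61,μ), (x61,ν), (x61,ξ)}
  {x60, x61} × {μ, ν} = {(x60,μ), (x60,ν), (x61,μ), (x61,ν)}
  {x60, x61} × {ν, ξ} = {(x60,ν), (x60,ξ), (x61,ν), (x61,ξ)}
  {x60, x61} × {μ, ν, ξ} = {(x60,μ), (x60,ν), (x60,ξ), (x61,μ), (x61,ν), (x61,ξ)}
These 16 distinct sets form the basis B.
Close under arbitrary unions to get τ_{X×Y}; counting gives |τ_{X×Y}| = 36.


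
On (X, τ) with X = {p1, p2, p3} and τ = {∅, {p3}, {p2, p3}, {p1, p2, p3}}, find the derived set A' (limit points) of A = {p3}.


A' = {p1, p2}

For each x ∈ X, list the open sets U ∈ τ with x ∈ U, then check whether U ∩ (A ∖ {x}) ≠ ∅ for every such U.
  x = p1: opens ∋ x are {p1, p2, p3}; each meets A ∖ {p1}, so x IS a limit point.
  x = p2: opens ∋ x are {p2, p3}, {p1, p2, p3}; each meets A ∖ {p2}, so x IS a limit point.
  x = p3: open {p3} ∋ x has {p3} ∩ (A ∖ {p3}) = ∅, so x is NOT a limit point.
Collecting: A' = {p1, p2}.


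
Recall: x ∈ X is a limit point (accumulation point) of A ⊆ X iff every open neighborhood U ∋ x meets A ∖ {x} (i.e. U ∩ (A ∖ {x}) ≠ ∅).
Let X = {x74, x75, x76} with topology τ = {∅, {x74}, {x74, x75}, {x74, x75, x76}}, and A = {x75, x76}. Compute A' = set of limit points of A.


A' = {x76}

For each x ∈ X, list the open sets U ∈ τ with x ∈ U, then check whether U ∩ (A ∖ {x}) ≠ ∅ for every such U.
  x = x74: open {x74} ∋ x has {x74} ∩ (A ∖ {x74}) = ∅, so x is NOT a limit point.
  x = x75: open {x74, x75} ∋ x has {x74, x75} ∩ (A ∖ {x75}) = ∅, so x is NOT a limit point.
  x = x76: opens ∋ x are {x74, x75, x76}; each meets A ∖ {x76}, so x IS a limit point.
Collecting: A' = {x76}.


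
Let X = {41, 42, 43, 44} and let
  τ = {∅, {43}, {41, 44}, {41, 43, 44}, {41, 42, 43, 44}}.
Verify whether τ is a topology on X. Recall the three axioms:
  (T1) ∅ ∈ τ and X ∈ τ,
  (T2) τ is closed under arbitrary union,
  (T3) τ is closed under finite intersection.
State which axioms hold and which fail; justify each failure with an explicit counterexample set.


τ IS a topology on X.

Axiom (T1): ∅ ∈ τ? Yes; X ∈ τ? Yes.
Axiom (T2/T3): check pairwise unions and intersections of members of τ.
All pairwise intersections and unions checked — each lies in τ. Therefore τ satisfies (T1), (T2), (T3): it IS a topology on X.


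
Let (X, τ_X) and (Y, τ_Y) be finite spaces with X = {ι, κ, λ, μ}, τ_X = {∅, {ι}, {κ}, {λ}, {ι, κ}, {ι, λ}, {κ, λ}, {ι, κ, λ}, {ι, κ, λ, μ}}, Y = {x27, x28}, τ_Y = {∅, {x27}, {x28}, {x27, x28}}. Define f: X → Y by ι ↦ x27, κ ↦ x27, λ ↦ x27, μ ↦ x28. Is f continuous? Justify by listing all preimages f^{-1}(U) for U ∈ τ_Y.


f is NOT continuous.

Compute f^{-1}(U) for each U ∈ τ_Y:
  U = ∅: f^{-1}(U) = ∅ ∈ τ_X ✓.
  U = {x27}: f^{-1}(U) = {ι, κ, λ} ∈ τ_X ✓.
  U = {x28}: f^{-1}(U) = {μ} ∉ τ_X ✗.
  U = {x27, x28}: f^{-1}(U) = {ι, κ, λ, μ} ∈ τ_X ✓.
Found U = {x28} with f^{-1}(U) = {μ} not in τ_X. Therefore f is NOT continuous.


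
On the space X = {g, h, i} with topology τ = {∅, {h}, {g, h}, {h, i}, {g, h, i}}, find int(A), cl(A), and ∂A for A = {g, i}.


int(A) = ∅, cl(A) = {g, i}, ∂A = {g, i}.

Closed sets in (X, τ) are complements of opens:
  closed(X, τ) = {∅, {g}, {i}, {g, i}, {g, h, i}}.
int(A) = ⋃ {U ∈ τ : U ⊆ A}. Opens contained in A: ∅.
Taking the union of these: int(A) = ∅.
cl(A) = ⋂ {C closed : A ⊆ C}. Closed sets containing A: {g, i}, {g, h, i}.
Intersecting these: cl(A) = {g, i}.
∂A = cl(A) ∖ int(A) = {g, i} ∖ ∅ = {g, i}.


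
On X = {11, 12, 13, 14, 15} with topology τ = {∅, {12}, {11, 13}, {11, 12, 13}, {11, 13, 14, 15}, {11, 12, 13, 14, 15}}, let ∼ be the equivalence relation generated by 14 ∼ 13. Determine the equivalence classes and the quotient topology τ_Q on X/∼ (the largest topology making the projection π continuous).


X/∼ = {[11], [12], [13=14], [15]}; |τ_Q| = 4.

Equivalence classes: [11], [12], [13=14], [15].
Quotient map π: X → X/∼ sends 11 ↦ [11], 12 ↦ [12], 13 ↦ [13=14], 14 ↦ [13=14], 15 ↦ [15].
For each subset V ⊆ X/∼, compute π^{-1}(V) ⊆ X and check whether π^{-1}(V) ∈ τ. V is open in τ_Q iff π^{-1}(V) ∈ τ.
  V = {}: π^{-1}(V) = ∅ ∈ τ ✓.
  V = {[11]}: π^{-1}(V) = {11} ∉ τ ✗.
  V = {[12]}: π^{-1}(V) = {12} ∈ τ ✓.
  V = {[11], [12]}: π^{-1}(V) = {11, 12} ∉ τ ✗.
  V = {[13=14]}: π^{-1}(V) = {13, 14} ∉ τ ✗.
  V = {[11], [13=14]}: π^{-1}(V) = {11, 13, 14} ∉ τ ✗.
  V = {[12], [13=14]}: π^{-1}(V) = {12, 13, 14} ∉ τ ✗.
  V = {[11], [12], [13=14]}: π^{-1}(V) = {11, 12, 13, 14} ∉ τ ✗.
  V = {[15]}: π^{-1}(V) = {15} ∉ τ ✗.
  V = {[11], [15]}: π^{-1}(V) = {11, 15} ∉ τ ✗.
  V = {[12], [15]}: π^{-1}(V) = {12, 15} ∉ τ ✗.
  V = {[11], [12], [15]}: π^{-1}(V) = {11, 12, 15} ∉ τ ✗.
  V = {[13=14], [15]}: π^{-1}(V) = {13, 14, 15} ∉ τ ✗.
  V = {[11], [13=14], [15]}: π^{-1}(V) = {11, 13, 14, 15} ∈ τ ✓.
  V = {[12], [13=14], [15]}: π^{-1}(V) = {12, 13, 14, 15} ∉ τ ✗.
  V = {[11], [12], [13=14], [15]}: π^{-1}(V) = {11, 12, 13, 14, 15} ∈ τ ✓.
Open sets in the quotient: τ_Q = {{}, {[12]}, {[11], [13=14], [15]}, {[11], [12], [13=14], [15]}} (4 elements).


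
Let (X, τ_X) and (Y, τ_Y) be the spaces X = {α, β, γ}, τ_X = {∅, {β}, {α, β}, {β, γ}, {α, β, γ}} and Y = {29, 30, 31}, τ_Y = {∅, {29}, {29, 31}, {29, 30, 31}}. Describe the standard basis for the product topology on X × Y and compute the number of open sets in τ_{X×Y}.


Basis B = {∅ × ∅, {β} × {29}, {α, β} × {29}, {β} × {29, 31}, {β, γ} × {29}, {α, β, γ} × {29}, {β} × {29, 30, 31}, {α, β} × {29, 31}, {β, γ} × {29, 31}, {α, β} × {29, 30, 31}, {α, β, γ} × {29, 31}, {β, γ} × {29, 30, 31}, {α, β, γ} × {29, 30, 31}}; |τ_{X×Y}| = 30.

Enumerate products U × V with U ∈ τ_X, V ∈ τ_Y (deduplicated):
  ∅ × ∅ = {} (∅)
  {β} × {29} = {(β,29)}
  {α, β} × {29} = {(α,29), (β,29)}
  {β} × {29, 31} = {(β,29), (β,31)}
  {β, γ} × {29} = {(β,29), (γ,29)}
  {α, β, γ} × {29} = {(α,29), (β,29), (γ,29)}
  {β} × {29, 30, 31} = {(β,29), (β,30), (β,31)}
  {α, β} × {29, 31} = {(α,29), (α,31), (β,29), (β,31)}
  {β, γ} × {29, 31} = {(β,29), (β,31), (γ,29), (γ,31)}
  {α, β} × {29, 30, 31} = {(α,29), (α,30), (α,31), (β,29), (β,30), (β,31)}
  {α, β, γ} × {29, 31} = {(α,29), (α,31), (β,29), (β,31), (γ,29), (γ,31)}
  {β, γ} × {29, 30, 31} = {(β,29), (β,30), (β,31), (γ,29), (γ,30), (γ,31)}
  {α, β, γ} × {29, 30, 31} = {(α,29), (α,30), (α,31), (β,29), (β,30), (β,31), (γ,29), (γ,30), (γ,31)}
These 13 distinct sets form the basis B.
Close under arbitrary unions to get τ_{X×Y}; counting gives |τ_{X×Y}| = 30.


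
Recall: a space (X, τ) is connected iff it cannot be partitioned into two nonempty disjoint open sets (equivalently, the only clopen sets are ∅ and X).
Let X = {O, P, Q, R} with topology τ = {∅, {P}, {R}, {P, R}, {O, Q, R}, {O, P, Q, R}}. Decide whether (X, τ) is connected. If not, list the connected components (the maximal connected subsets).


(X, τ) is disconnected; components = [{P}, {O, Q, R}].

Find clopen sets (U ∈ τ with X ∖ U ∈ τ):
  U = ∅, X ∖ U = {O, P, Q, R} — both open, so U is clopen.
  U = {P}, X ∖ U = {O, Q, R} — both open, so U is clopen.
  U = {O, Q, R}, X ∖ U = {P} — both open, so U is clopen.
  U = {O, P, Q, R}, X ∖ U = ∅ — both open, so U is clopen.
Nontrivial clopen(s) exist: e.g. {O, Q, R}. So (X, τ) is disconnected.
Compute connected components by grouping points that agree on all clopens:
  component: {P}
  component: {O, Q, R}


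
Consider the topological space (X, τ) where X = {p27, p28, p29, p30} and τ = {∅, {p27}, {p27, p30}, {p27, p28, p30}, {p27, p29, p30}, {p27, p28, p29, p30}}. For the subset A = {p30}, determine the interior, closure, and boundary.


int(A) = ∅, cl(A) = {p28, p29, p30}, ∂A = {p28, p29, p30}.

Closed sets in (X, τ) are complements of opens:
  closed(X, τ) = {∅, {p28}, {p29}, {p28, p29}, {p28, p29, p30}, {p27, p28, p29, p30}}.
int(A) = ⋃ {U ∈ τ : U ⊆ A}. Opens contained in A: ∅.
Taking the union of these: int(A) = ∅.
cl(A) = ⋂ {C closed : A ⊆ C}. Closed sets containing A: {p28, p29, p30}, {p27, p28, p29, p30}.
Intersecting these: cl(A) = {p28, p29, p30}.
∂A = cl(A) ∖ int(A) = {p28, p29, p30} ∖ ∅ = {p28, p29, p30}.


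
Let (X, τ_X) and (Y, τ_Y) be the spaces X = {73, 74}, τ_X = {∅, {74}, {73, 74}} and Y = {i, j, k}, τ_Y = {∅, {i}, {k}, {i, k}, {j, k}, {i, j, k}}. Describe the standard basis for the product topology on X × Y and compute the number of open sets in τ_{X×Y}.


Basis B = {∅ × ∅, {74} × {i}, {74} × {k}, {73, 74} × {i}, {73, 74} × {k}, {74} × {i, k}, {74} × {j, k}, {74} × {i, j, k}, {73, 74} × {i, k}, {73, 74} × {j, k}, {73, 74} × {i, j, k}}; |τ_{X×Y}| = 18.

Enumerate products U × V with U ∈ τ_X, V ∈ τ_Y (deduplicated):
  ∅ × ∅ = {} (∅)
  {74} × {i} = {(74,i)}
  {74} × {k} = {(74,k)}
  {73, 74} × {i} = {(73,i), (74,i)}
  {73, 74} × {k} = {(73,k), (74,k)}
  {74} × {i, k} = {(74,i), (74,k)}
  {74} × {j, k} = {(74,j), (74,k)}
  {74} × {i, j, k} = {(74,i), (74,j), (74,k)}
  {73, 74} × {i, k} = {(73,i), (73,k), (74,i), (74,k)}
  {73, 74} × {j, k} = {(73,j), (73,k), (74,j), (74,k)}
  {73, 74} × {i, j, k} = {(73,i), (73,j), (73,k), (74,i), (74,j), (74,k)}
These 11 distinct sets form the basis B.
Close under arbitrary unions to get τ_{X×Y}; counting gives |τ_{X×Y}| = 18.
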